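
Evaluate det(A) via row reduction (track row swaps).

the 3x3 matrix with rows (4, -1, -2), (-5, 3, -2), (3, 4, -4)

det(A) = 68

Forward elimination:
R2 <- R2 - (-5/4)*R1:  [    0   7/4  -9/2 ]
R3 <- R3 - (3/4)*R1:  [    0  19/4  -5/2 ]
R3 <- R3 - (19/7)*R2:  [    0     0  68/7 ]
Upper-triangular form:
[ 4   -1    -2 ]
[ 0  7/4  -9/2 ]
[ 0    0  68/7 ]
det(A) = (-1)^0 * (4) * (7/4) * (68/7) = 68  (0 row swaps -> sign +1)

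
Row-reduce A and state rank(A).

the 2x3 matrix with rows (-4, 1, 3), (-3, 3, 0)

Row reduction:
R2 <- R2 - (3/4)*R1:  [    0   9/4  -9/4 ]
Row echelon form:
[ -4    1     3 ]
[  0  9/4  -9/4 ]
Nonzero rows / pivot columns: 2

rank(A) = 2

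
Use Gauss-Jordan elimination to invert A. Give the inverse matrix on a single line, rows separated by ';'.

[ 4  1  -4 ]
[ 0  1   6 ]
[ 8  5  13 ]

inverse = [-17/12 -11/4 5/6; 4 7 -2; -2/3 -1 1/3]

Gauss-Jordan on [A | I]:
R1 <- (1/4)*R1:  [   1  1/4   -1  |  1/4    0    0 ]
R3 <- R3 - (8)*R1:  [  0   3  21  |  -2   0   1 ]
R1 <- R1 - (1/4)*R2:  [    1     0  -5/2  |   1/4  -1/4     0 ]
R3 <- R3 - (3)*R2:  [  0   0   3  |  -2  -3   1 ]
R3 <- (1/3)*R3:  [    0     0     1  |  -2/3    -1   1/3 ]
R1 <- R1 - (-5/2)*R3:  [      1       0       0  |  -17/12   -11/4     5/6 ]
R2 <- R2 - (6)*R3:  [  0   1   0  |   4   7  -2 ]
Right block of [I | A^{-1}] is the inverse:
[ -17/12  -11/4  5/6 ]
[      4      7   -2 ]
[   -2/3     -1  1/3 ]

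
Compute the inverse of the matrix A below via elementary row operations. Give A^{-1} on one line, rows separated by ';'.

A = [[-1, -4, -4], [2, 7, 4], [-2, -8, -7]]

Gauss-Jordan on [A | I]:
R1 <- (1/-1)*R1:  [  1   4   4  |  -1   0   0 ]
R2 <- R2 - (2)*R1:  [  0  -1  -4  |   2   1   0 ]
R3 <- R3 - (-2)*R1:  [  0   0   1  |  -2   0   1 ]
R2 <- (1/-1)*R2:  [  0   1   4  |  -2  -1   0 ]
R1 <- R1 - (4)*R2:  [   1    0  -12  |    7    4    0 ]
R1 <- R1 - (-12)*R3:  [   1    0    0  |  -17    4   12 ]
R2 <- R2 - (4)*R3:  [  0   1   0  |   6  -1  -4 ]
Right block of [I | A^{-1}] is the inverse:
[ -17   4  12 ]
[   6  -1  -4 ]
[  -2   0   1 ]

inverse = [-17 4 12; 6 -1 -4; -2 0 1]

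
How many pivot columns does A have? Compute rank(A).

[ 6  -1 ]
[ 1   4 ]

Row reduction:
R2 <- R2 - (1/6)*R1:  [    0  25/6 ]
Row echelon form:
[ 6    -1 ]
[ 0  25/6 ]
Nonzero rows / pivot columns: 2

rank(A) = 2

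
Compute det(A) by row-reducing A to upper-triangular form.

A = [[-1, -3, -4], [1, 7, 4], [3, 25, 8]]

Forward elimination:
R2 <- R2 - (-1)*R1:  [ 0  4  0 ]
R3 <- R3 - (-3)*R1:  [  0  16  -4 ]
R3 <- R3 - (4)*R2:  [  0   0  -4 ]
Upper-triangular form:
[ -1  -3  -4 ]
[  0   4   0 ]
[  0   0  -4 ]
det(A) = (-1)^0 * (-1) * (4) * (-4) = 16  (0 row swaps -> sign +1)

det(A) = 16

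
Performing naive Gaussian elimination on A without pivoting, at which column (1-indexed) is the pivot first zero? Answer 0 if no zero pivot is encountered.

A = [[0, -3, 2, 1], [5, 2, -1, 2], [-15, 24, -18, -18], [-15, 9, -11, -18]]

Naive forward elimination:
Pivot entry (1,1) is zero but row 2 has 5 in column 1 -> naive elimination stops; a row interchange (e.g. R1 <-> R2) would be required here.

first zero-pivot column = 1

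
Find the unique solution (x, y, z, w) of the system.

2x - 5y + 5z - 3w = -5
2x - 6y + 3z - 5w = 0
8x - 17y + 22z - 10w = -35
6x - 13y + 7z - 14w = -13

Forward elimination on [A|b]:
R2 <- R2 - (1)*R1:  [  0  -1  -2  -2   5 ]
R3 <- R3 - (4)*R1:  [   0    3    2    2  -15 ]
R4 <- R4 - (3)*R1:  [  0   2  -8  -5   2 ]
R3 <- R3 - (-3)*R2:  [  0   0  -4  -4   0 ]
R4 <- R4 - (-2)*R2:  [   0    0  -12   -9   12 ]
R4 <- R4 - (3)*R3:  [  0   0   0   3  12 ]
Row echelon form:
[ 2  -5   5  -3  |  -5 ]
[ 0  -1  -2  -2  |   5 ]
[ 0   0  -4  -4  |   0 ]
[ 0   0   0   3  |  12 ]
Back-substitution:
w = (12) / 3 = 4
z = (0 - (-4)*(4)) / -4 = -4
y = (5 - (-2)*(-4) - (-2)*(4)) / -1 = -5
x = (-5 - (-5)*(-5) - (5)*(-4) - (-3)*(4)) / 2 = 1

(1, -5, -4, 4)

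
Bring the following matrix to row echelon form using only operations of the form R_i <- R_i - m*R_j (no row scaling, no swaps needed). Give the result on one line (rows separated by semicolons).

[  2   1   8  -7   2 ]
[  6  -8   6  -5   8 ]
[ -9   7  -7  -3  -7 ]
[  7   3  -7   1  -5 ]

Forward elimination:
R2 <- R2 - (3)*R1:  [   0  -11  -18   16    2 ]
R3 <- R3 - (-9/2)*R1:  [     0   23/2     29  -69/2      2 ]
R4 <- R4 - (7/2)*R1:  [    0  -1/2   -35  51/2   -12 ]
R3 <- R3 - (-23/22)*R2:  [       0        0   112/11  -391/22    45/11 ]
R4 <- R4 - (1/22)*R2:  [       0        0  -376/11   545/22  -133/11 ]
R4 <- R4 - (-47/14)*R3:  [       0        0        0  -977/28    23/14 ]
Row echelon form:
[ 2    1       8       -7      2 ]
[ 0  -11     -18       16      2 ]
[ 0    0  112/11  -391/22  45/11 ]
[ 0    0       0  -977/28  23/14 ]

REF = [2 1 8 -7 2; 0 -11 -18 16 2; 0 0 112/11 -391/22 45/11; 0 0 0 -977/28 23/14]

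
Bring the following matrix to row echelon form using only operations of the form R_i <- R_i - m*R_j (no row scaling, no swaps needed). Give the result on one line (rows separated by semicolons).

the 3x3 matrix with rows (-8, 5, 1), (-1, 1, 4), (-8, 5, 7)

REF = [-8 5 1; 0 3/8 31/8; 0 0 6]

Forward elimination:
R2 <- R2 - (1/8)*R1:  [    0   3/8  31/8 ]
R3 <- R3 - (1)*R1:  [ 0  0  6 ]
Row echelon form:
[ -8    5     1 ]
[  0  3/8  31/8 ]
[  0    0     6 ]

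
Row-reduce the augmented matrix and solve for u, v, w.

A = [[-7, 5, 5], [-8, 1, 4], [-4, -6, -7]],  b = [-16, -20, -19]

(3, 0, 1)

Forward elimination on [A|b]:
R2 <- R2 - (8/7)*R1:  [     0  -33/7  -12/7  -12/7 ]
R3 <- R3 - (4/7)*R1:  [     0  -62/7  -69/7  -69/7 ]
R3 <- R3 - (62/33)*R2:  [      0       0  -73/11  -73/11 ]
Row echelon form:
[ -7      5       5  |     -16 ]
[  0  -33/7   -12/7  |   -12/7 ]
[  0      0  -73/11  |  -73/11 ]
Back-substitution:
w = (-73/11) / (-73/11) = 1
v = (-12/7 - (-12/7)*(1)) / (-33/7) = 0
u = (-16 - (5)*(0) - (5)*(1)) / -7 = 3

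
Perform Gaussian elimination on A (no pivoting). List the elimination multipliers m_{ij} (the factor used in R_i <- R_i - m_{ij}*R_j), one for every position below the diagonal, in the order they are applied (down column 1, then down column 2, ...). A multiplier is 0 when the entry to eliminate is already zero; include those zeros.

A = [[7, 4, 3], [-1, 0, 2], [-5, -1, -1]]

Forward elimination:
R2 <- R2 - (-1/7)*R1:  [    0   4/7  17/7 ]
R3 <- R3 - (-5/7)*R1:  [    0  13/7   8/7 ]
R3 <- R3 - (13/4)*R2:  [     0      0  -27/4 ]
Multipliers (in order of application): m_{21} = -1/7, m_{31} = -5/7, m_{32} = 13/4

multipliers: -1/7, -5/7, 13/4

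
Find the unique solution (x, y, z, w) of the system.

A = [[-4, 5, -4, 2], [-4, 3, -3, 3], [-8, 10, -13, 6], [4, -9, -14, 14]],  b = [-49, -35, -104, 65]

(5, -5, 2, 2)

Forward elimination on [A|b]:
R2 <- R2 - (1)*R1:  [  0  -2   1   1  14 ]
R3 <- R3 - (2)*R1:  [  0   0  -5   2  -6 ]
R4 <- R4 - (-1)*R1:  [   0   -4  -18   16   16 ]
R4 <- R4 - (2)*R2:  [   0    0  -20   14  -12 ]
R4 <- R4 - (4)*R3:  [  0   0   0   6  12 ]
Row echelon form:
[ -4   5  -4  2  |  -49 ]
[  0  -2   1  1  |   14 ]
[  0   0  -5  2  |   -6 ]
[  0   0   0  6  |   12 ]
Back-substitution:
w = (12) / 6 = 2
z = (-6 - (2)*(2)) / -5 = 2
y = (14 - (1)*(2) - (1)*(2)) / -2 = -5
x = (-49 - (5)*(-5) - (-4)*(2) - (2)*(2)) / -4 = 5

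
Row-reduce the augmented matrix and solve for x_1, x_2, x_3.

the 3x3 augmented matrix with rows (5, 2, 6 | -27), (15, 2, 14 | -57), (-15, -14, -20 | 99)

Forward elimination on [A|b]:
R2 <- R2 - (3)*R1:  [  0  -4  -4  24 ]
R3 <- R3 - (-3)*R1:  [  0  -8  -2  18 ]
R3 <- R3 - (2)*R2:  [   0    0    6  -30 ]
Row echelon form:
[ 5   2   6  |  -27 ]
[ 0  -4  -4  |   24 ]
[ 0   0   6  |  -30 ]
Back-substitution:
x_3 = (-30) / 6 = -5
x_2 = (24 - (-4)*(-5)) / -4 = -1
x_1 = (-27 - (2)*(-1) - (6)*(-5)) / 5 = 1

(1, -1, -5)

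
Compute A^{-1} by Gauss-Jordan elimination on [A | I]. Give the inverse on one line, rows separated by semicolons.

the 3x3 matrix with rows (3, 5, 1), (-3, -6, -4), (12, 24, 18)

inverse = [2 11 7/3; -1 -7 -3/2; 0 2 1/2]

Gauss-Jordan on [A | I]:
R1 <- (1/3)*R1:  [   1  5/3  1/3  |  1/3    0    0 ]
R2 <- R2 - (-3)*R1:  [  0  -1  -3  |   1   1   0 ]
R3 <- R3 - (12)*R1:  [  0   4  14  |  -4   0   1 ]
R2 <- (1/-1)*R2:  [  0   1   3  |  -1  -1   0 ]
R1 <- R1 - (5/3)*R2:  [     1      0  -14/3  |      2    5/3      0 ]
R3 <- R3 - (4)*R2:  [ 0  0  2  |  0  4  1 ]
R3 <- (1/2)*R3:  [   0    0    1  |    0    2  1/2 ]
R1 <- R1 - (-14/3)*R3:  [   1    0    0  |    2   11  7/3 ]
R2 <- R2 - (3)*R3:  [    0     1     0  |    -1    -7  -3/2 ]
Right block of [I | A^{-1}] is the inverse:
[  2  11   7/3 ]
[ -1  -7  -3/2 ]
[  0   2   1/2 ]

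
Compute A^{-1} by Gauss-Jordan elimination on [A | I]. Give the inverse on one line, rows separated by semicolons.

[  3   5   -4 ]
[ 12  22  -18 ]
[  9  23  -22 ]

inverse = [35/6 -3/2 1/6; -17/2 5/2 -1/2; -13/2 2 -1/2]

Gauss-Jordan on [A | I]:
R1 <- (1/3)*R1:  [    1   5/3  -4/3  |   1/3     0     0 ]
R2 <- R2 - (12)*R1:  [  0   2  -2  |  -4   1   0 ]
R3 <- R3 - (9)*R1:  [   0    8  -10  |   -3    0    1 ]
R2 <- (1/2)*R2:  [   0    1   -1  |   -2  1/2    0 ]
R1 <- R1 - (5/3)*R2:  [    1     0   1/3  |  11/3  -5/6     0 ]
R3 <- R3 - (8)*R2:  [  0   0  -2  |  13  -4   1 ]
R3 <- (1/-2)*R3:  [     0      0      1  |  -13/2      2   -1/2 ]
R1 <- R1 - (1/3)*R3:  [    1     0     0  |  35/6  -3/2   1/6 ]
R2 <- R2 - (-1)*R3:  [     0      1      0  |  -17/2    5/2   -1/2 ]
Right block of [I | A^{-1}] is the inverse:
[  35/6  -3/2   1/6 ]
[ -17/2   5/2  -1/2 ]
[ -13/2     2  -1/2 ]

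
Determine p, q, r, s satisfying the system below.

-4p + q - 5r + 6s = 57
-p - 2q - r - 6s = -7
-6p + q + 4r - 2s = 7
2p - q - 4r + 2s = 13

Forward elimination on [A|b]:
R2 <- R2 - (1/4)*R1:  [     0   -9/4    1/4  -15/2  -85/4 ]
R3 <- R3 - (3/2)*R1:  [      0    -1/2    23/2     -11  -157/2 ]
R4 <- R4 - (-1/2)*R1:  [     0   -1/2  -13/2      5   83/2 ]
R3 <- R3 - (2/9)*R2:  [      0       0   103/9   -28/3  -664/9 ]
R4 <- R4 - (2/9)*R2:  [     0      0  -59/9   20/3  416/9 ]
R4 <- R4 - (-59/103)*R3:  [       0        0        0  136/103  408/103 ]
Row echelon form:
[ -4     1     -5        6  |       57 ]
[  0  -9/4    1/4    -15/2  |    -85/4 ]
[  0     0  103/9    -28/3  |   -664/9 ]
[  0     0      0  136/103  |  408/103 ]
Back-substitution:
s = (408/103) / (136/103) = 3
r = (-664/9 - (-28/3)*(3)) / (103/9) = -4
q = (-85/4 - (1/4)*(-4) - (-15/2)*(3)) / (-9/4) = -1
p = (57 - (1)*(-1) - (-5)*(-4) - (6)*(3)) / -4 = -5

(-5, -1, -4, 3)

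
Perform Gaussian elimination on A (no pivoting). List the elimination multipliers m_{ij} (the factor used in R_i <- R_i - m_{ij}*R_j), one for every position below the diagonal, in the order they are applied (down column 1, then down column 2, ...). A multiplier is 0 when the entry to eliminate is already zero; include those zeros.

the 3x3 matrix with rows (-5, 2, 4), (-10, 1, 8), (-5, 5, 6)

Forward elimination:
R2 <- R2 - (2)*R1:  [  0  -3   0 ]
R3 <- R3 - (1)*R1:  [ 0  3  2 ]
R3 <- R3 - (-1)*R2:  [ 0  0  2 ]
Multipliers (in order of application): m_{21} = 2, m_{31} = 1, m_{32} = -1

multipliers: 2, 1, -1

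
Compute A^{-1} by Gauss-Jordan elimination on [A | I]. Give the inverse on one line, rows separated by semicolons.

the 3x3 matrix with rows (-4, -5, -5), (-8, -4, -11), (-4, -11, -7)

Gauss-Jordan on [A | I]:
R1 <- (1/-4)*R1:  [    1   5/4   5/4  |  -1/4     0     0 ]
R2 <- R2 - (-8)*R1:  [  0   6  -1  |  -2   1   0 ]
R3 <- R3 - (-4)*R1:  [  0  -6  -2  |  -1   0   1 ]
R2 <- (1/6)*R2:  [    0     1  -1/6  |  -1/3   1/6     0 ]
R1 <- R1 - (5/4)*R2:  [     1      0  35/24  |    1/6  -5/24      0 ]
R3 <- R3 - (-6)*R2:  [  0   0  -3  |  -3   1   1 ]
R3 <- (1/-3)*R3:  [    0     0     1  |     1  -1/3  -1/3 ]
R1 <- R1 - (35/24)*R3:  [      1       0       0  |  -31/24    5/18   35/72 ]
R2 <- R2 - (-1/6)*R3:  [     0      1      0  |   -1/6    1/9  -1/18 ]
Right block of [I | A^{-1}] is the inverse:
[ -31/24  5/18  35/72 ]
[   -1/6   1/9  -1/18 ]
[      1  -1/3   -1/3 ]

inverse = [-31/24 5/18 35/72; -1/6 1/9 -1/18; 1 -1/3 -1/3]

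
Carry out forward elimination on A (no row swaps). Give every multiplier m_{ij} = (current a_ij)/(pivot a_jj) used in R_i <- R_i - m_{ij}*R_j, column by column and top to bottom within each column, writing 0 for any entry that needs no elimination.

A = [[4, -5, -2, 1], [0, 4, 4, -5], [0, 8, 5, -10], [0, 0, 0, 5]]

multipliers: 0, 0, 0, 2, 0, 0

Forward elimination:
R2: entry in column 1 is already 0 -> m_{21} = 0 (no row operation needed)
R3: entry in column 1 is already 0 -> m_{31} = 0 (no row operation needed)
R4: entry in column 1 is already 0 -> m_{41} = 0 (no row operation needed)
R3 <- R3 - (2)*R2:  [  0   0  -3   0 ]
R4: entry in column 2 is already 0 -> m_{42} = 0 (no row operation needed)
R4: entry in column 3 is already 0 -> m_{43} = 0 (no row operation needed)
Multipliers (in order of application): m_{21} = 0, m_{31} = 0, m_{41} = 0, m_{32} = 2, m_{42} = 0, m_{43} = 0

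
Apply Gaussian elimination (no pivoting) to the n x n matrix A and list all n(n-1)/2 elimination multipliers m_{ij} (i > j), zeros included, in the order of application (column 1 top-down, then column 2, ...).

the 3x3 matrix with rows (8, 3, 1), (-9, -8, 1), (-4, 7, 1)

multipliers: -9/8, -1/2, -68/37

Forward elimination:
R2 <- R2 - (-9/8)*R1:  [     0  -37/8   17/8 ]
R3 <- R3 - (-1/2)*R1:  [    0  17/2   3/2 ]
R3 <- R3 - (-68/37)*R2:  [      0       0  200/37 ]
Multipliers (in order of application): m_{21} = -9/8, m_{31} = -1/2, m_{32} = -68/37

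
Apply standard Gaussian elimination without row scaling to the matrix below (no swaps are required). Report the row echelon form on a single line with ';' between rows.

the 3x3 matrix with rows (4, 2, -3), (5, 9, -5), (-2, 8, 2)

REF = [4 2 -3; 0 13/2 -5/4; 0 0 29/13]

Forward elimination:
R2 <- R2 - (5/4)*R1:  [    0  13/2  -5/4 ]
R3 <- R3 - (-1/2)*R1:  [   0    9  1/2 ]
R3 <- R3 - (18/13)*R2:  [     0      0  29/13 ]
Row echelon form:
[ 4     2     -3 ]
[ 0  13/2   -5/4 ]
[ 0     0  29/13 ]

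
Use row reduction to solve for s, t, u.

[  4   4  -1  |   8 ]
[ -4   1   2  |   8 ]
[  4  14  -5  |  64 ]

Forward elimination on [A|b]:
R2 <- R2 - (-1)*R1:  [  0   5   1  16 ]
R3 <- R3 - (1)*R1:  [  0  10  -4  56 ]
R3 <- R3 - (2)*R2:  [  0   0  -6  24 ]
Row echelon form:
[ 4  4  -1  |   8 ]
[ 0  5   1  |  16 ]
[ 0  0  -6  |  24 ]
Back-substitution:
u = (24) / -6 = -4
t = (16 - (1)*(-4)) / 5 = 4
s = (8 - (4)*(4) - (-1)*(-4)) / 4 = -3

(-3, 4, -4)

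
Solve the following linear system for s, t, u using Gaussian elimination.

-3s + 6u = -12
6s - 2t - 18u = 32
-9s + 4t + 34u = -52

(4, -4, 0)

Forward elimination on [A|b]:
R2 <- R2 - (-2)*R1:  [  0  -2  -6   8 ]
R3 <- R3 - (3)*R1:  [   0    4   16  -16 ]
R3 <- R3 - (-2)*R2:  [ 0  0  4  0 ]
Row echelon form:
[ -3   0   6  |  -12 ]
[  0  -2  -6  |    8 ]
[  0   0   4  |    0 ]
Back-substitution:
u = (0) / 4 = 0
t = (8 - (-6)*(0)) / -2 = -4
s = (-12 - (6)*(0)) / -3 = 4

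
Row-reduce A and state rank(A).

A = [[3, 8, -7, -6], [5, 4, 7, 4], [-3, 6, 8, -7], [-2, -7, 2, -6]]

rank(A) = 4

Row reduction:
R2 <- R2 - (5/3)*R1:  [     0  -28/3   56/3     14 ]
R3 <- R3 - (-1)*R1:  [   0   14    1  -13 ]
R4 <- R4 - (-2/3)*R1:  [    0  -5/3  -8/3   -10 ]
R3 <- R3 - (-3/2)*R2:  [  0   0  29   8 ]
R4 <- R4 - (5/28)*R2:  [     0      0     -6  -25/2 ]
R4 <- R4 - (-6/29)*R3:  [       0        0        0  -629/58 ]
Row echelon form:
[ 3      8    -7       -6 ]
[ 0  -28/3  56/3       14 ]
[ 0      0    29        8 ]
[ 0      0     0  -629/58 ]
Nonzero rows / pivot columns: 4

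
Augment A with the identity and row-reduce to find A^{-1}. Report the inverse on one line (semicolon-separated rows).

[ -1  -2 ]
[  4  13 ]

Gauss-Jordan on [A | I]:
R1 <- (1/-1)*R1:  [  1   2  |  -1   0 ]
R2 <- R2 - (4)*R1:  [ 0  5  |  4  1 ]
R2 <- (1/5)*R2:  [   0    1  |  4/5  1/5 ]
R1 <- R1 - (2)*R2:  [     1      0  |  -13/5   -2/5 ]
Right block of [I | A^{-1}] is the inverse:
[ -13/5  -2/5 ]
[   4/5   1/5 ]

inverse = [-13/5 -2/5; 4/5 1/5]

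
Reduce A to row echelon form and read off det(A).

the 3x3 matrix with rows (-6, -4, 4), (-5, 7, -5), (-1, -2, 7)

det(A) = -326

Forward elimination:
R2 <- R2 - (5/6)*R1:  [     0   31/3  -25/3 ]
R3 <- R3 - (1/6)*R1:  [    0  -4/3  19/3 ]
R3 <- R3 - (-4/31)*R2:  [      0       0  163/31 ]
Upper-triangular form:
[ -6    -4       4 ]
[  0  31/3   -25/3 ]
[  0     0  163/31 ]
det(A) = (-1)^0 * (-6) * (31/3) * (163/31) = -326  (0 row swaps -> sign +1)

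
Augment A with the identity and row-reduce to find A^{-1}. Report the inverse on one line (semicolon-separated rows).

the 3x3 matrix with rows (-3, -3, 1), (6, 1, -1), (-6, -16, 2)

inverse = [7/15 1/3 -1/15; 1/5 0 -1/10; 3 1 -1/2]

Gauss-Jordan on [A | I]:
R1 <- (1/-3)*R1:  [    1     1  -1/3  |  -1/3     0     0 ]
R2 <- R2 - (6)*R1:  [  0  -5   1  |   2   1   0 ]
R3 <- R3 - (-6)*R1:  [   0  -10    0  |   -2    0    1 ]
R2 <- (1/-5)*R2:  [    0     1  -1/5  |  -2/5  -1/5     0 ]
R1 <- R1 - (1)*R2:  [     1      0  -2/15  |   1/15    1/5      0 ]
R3 <- R3 - (-10)*R2:  [  0   0  -2  |  -6  -2   1 ]
R3 <- (1/-2)*R3:  [    0     0     1  |     3     1  -1/2 ]
R1 <- R1 - (-2/15)*R3:  [     1      0      0  |   7/15    1/3  -1/15 ]
R2 <- R2 - (-1/5)*R3:  [     0      1      0  |    1/5      0  -1/10 ]
Right block of [I | A^{-1}] is the inverse:
[ 7/15  1/3  -1/15 ]
[  1/5    0  -1/10 ]
[    3    1   -1/2 ]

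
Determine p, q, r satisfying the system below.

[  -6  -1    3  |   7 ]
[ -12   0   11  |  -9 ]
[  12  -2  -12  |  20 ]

(-2, -4, -3)

Forward elimination on [A|b]:
R2 <- R2 - (2)*R1:  [   0    2    5  -23 ]
R3 <- R3 - (-2)*R1:  [  0  -4  -6  34 ]
R3 <- R3 - (-2)*R2:  [   0    0    4  -12 ]
Row echelon form:
[ -6  -1  3  |    7 ]
[  0   2  5  |  -23 ]
[  0   0  4  |  -12 ]
Back-substitution:
r = (-12) / 4 = -3
q = (-23 - (5)*(-3)) / 2 = -4
p = (7 - (-1)*(-4) - (3)*(-3)) / -6 = -2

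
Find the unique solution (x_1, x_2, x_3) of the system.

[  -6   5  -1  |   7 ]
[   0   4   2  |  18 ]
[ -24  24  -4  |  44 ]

Forward elimination on [A|b]:
R3 <- R3 - (4)*R1:  [  0   4   0  16 ]
R3 <- R3 - (1)*R2:  [  0   0  -2  -2 ]
Row echelon form:
[ -6  5  -1  |   7 ]
[  0  4   2  |  18 ]
[  0  0  -2  |  -2 ]
Back-substitution:
x_3 = (-2) / -2 = 1
x_2 = (18 - (2)*(1)) / 4 = 4
x_1 = (7 - (5)*(4) - (-1)*(1)) / -6 = 2

(2, 4, 1)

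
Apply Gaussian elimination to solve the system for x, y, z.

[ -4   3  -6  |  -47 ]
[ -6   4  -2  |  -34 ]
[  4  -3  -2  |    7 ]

(2, -3, 5)

Forward elimination on [A|b]:
R2 <- R2 - (3/2)*R1:  [    0  -1/2     7  73/2 ]
R3 <- R3 - (-1)*R1:  [   0    0   -8  -40 ]
Row echelon form:
[ -4     3  -6  |   -47 ]
[  0  -1/2   7  |  73/2 ]
[  0     0  -8  |   -40 ]
Back-substitution:
z = (-40) / -8 = 5
y = (73/2 - (7)*(5)) / (-1/2) = -3
x = (-47 - (3)*(-3) - (-6)*(5)) / -4 = 2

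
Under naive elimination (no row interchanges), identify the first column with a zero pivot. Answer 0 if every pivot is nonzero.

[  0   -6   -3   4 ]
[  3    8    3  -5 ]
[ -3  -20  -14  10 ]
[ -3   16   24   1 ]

first zero-pivot column = 1

Naive forward elimination:
Pivot entry (1,1) is zero but row 2 has 3 in column 1 -> naive elimination stops; a row interchange (e.g. R1 <-> R2) would be required here.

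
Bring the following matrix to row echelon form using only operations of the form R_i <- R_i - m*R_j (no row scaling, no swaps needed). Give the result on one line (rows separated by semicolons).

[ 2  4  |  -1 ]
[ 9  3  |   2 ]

REF = [2 4 -1; 0 -15 13/2]

Forward elimination:
R2 <- R2 - (9/2)*R1:  [    0   -15  13/2 ]
Row echelon form:
[ 2    4  |    -1 ]
[ 0  -15  |  13/2 ]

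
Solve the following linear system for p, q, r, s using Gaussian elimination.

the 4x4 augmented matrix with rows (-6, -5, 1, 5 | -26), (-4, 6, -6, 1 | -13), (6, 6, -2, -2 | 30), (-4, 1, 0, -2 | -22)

(5, 0, -1, 1)

Forward elimination on [A|b]:
R2 <- R2 - (2/3)*R1:  [     0   28/3  -20/3   -7/3   13/3 ]
R3 <- R3 - (-1)*R1:  [  0   1  -1   3   4 ]
R4 <- R4 - (2/3)*R1:  [     0   13/3   -2/3  -16/3  -14/3 ]
R3 <- R3 - (3/28)*R2:  [     0      0   -2/7   13/4  99/28 ]
R4 <- R4 - (13/28)*R2:  [       0        0     17/7    -17/4  -187/28 ]
R4 <- R4 - (-17/2)*R3:  [     0      0      0  187/8  187/8 ]
Row echelon form:
[ -6    -5      1      5  |    -26 ]
[  0  28/3  -20/3   -7/3  |   13/3 ]
[  0     0   -2/7   13/4  |  99/28 ]
[  0     0      0  187/8  |  187/8 ]
Back-substitution:
s = (187/8) / (187/8) = 1
r = (99/28 - (13/4)*(1)) / (-2/7) = -1
q = (13/3 - (-20/3)*(-1) - (-7/3)*(1)) / (28/3) = 0
p = (-26 - (-5)*(0) - (1)*(-1) - (5)*(1)) / -6 = 5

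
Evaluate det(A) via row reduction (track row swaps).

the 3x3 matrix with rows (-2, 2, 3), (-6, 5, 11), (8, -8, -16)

Forward elimination:
R2 <- R2 - (3)*R1:  [  0  -1   2 ]
R3 <- R3 - (-4)*R1:  [  0   0  -4 ]
Upper-triangular form:
[ -2   2   3 ]
[  0  -1   2 ]
[  0   0  -4 ]
det(A) = (-1)^0 * (-2) * (-1) * (-4) = -8  (0 row swaps -> sign +1)

det(A) = -8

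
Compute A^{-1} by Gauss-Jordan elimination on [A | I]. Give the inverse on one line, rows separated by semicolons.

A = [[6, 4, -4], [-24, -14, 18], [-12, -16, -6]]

inverse = [-31/6 -11/9 -2/9; 5 7/6 1/6; -3 -2/3 -1/6]

Gauss-Jordan on [A | I]:
R1 <- (1/6)*R1:  [    1   2/3  -2/3  |   1/6     0     0 ]
R2 <- R2 - (-24)*R1:  [ 0  2  2  |  4  1  0 ]
R3 <- R3 - (-12)*R1:  [   0   -8  -14  |    2    0    1 ]
R2 <- (1/2)*R2:  [   0    1    1  |    2  1/2    0 ]
R1 <- R1 - (2/3)*R2:  [    1     0  -4/3  |  -7/6  -1/3     0 ]
R3 <- R3 - (-8)*R2:  [  0   0  -6  |  18   4   1 ]
R3 <- (1/-6)*R3:  [    0     0     1  |    -3  -2/3  -1/6 ]
R1 <- R1 - (-4/3)*R3:  [     1      0      0  |  -31/6  -11/9   -2/9 ]
R2 <- R2 - (1)*R3:  [   0    1    0  |    5  7/6  1/6 ]
Right block of [I | A^{-1}] is the inverse:
[ -31/6  -11/9  -2/9 ]
[     5    7/6   1/6 ]
[    -3   -2/3  -1/6 ]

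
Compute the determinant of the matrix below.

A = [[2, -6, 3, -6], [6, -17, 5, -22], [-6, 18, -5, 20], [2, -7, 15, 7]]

det(A) = 40

Forward elimination:
R2 <- R2 - (3)*R1:  [  0   1  -4  -4 ]
R3 <- R3 - (-3)*R1:  [ 0  0  4  2 ]
R4 <- R4 - (1)*R1:  [  0  -1  12  13 ]
R4 <- R4 - (-1)*R2:  [ 0  0  8  9 ]
R4 <- R4 - (2)*R3:  [ 0  0  0  5 ]
Upper-triangular form:
[ 2  -6   3  -6 ]
[ 0   1  -4  -4 ]
[ 0   0   4   2 ]
[ 0   0   0   5 ]
det(A) = (-1)^0 * (2) * (1) * (4) * (5) = 40  (0 row swaps -> sign +1)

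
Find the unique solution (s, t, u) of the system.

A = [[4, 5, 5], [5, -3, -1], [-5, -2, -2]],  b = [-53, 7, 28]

(-2, -4, -5)

Forward elimination on [A|b]:
R2 <- R2 - (5/4)*R1:  [     0  -37/4  -29/4  293/4 ]
R3 <- R3 - (-5/4)*R1:  [      0    17/4    17/4  -153/4 ]
R3 <- R3 - (-17/37)*R2:  [       0        0    34/37  -170/37 ]
Row echelon form:
[ 4      5      5  |      -53 ]
[ 0  -37/4  -29/4  |    293/4 ]
[ 0      0  34/37  |  -170/37 ]
Back-substitution:
u = (-170/37) / (34/37) = -5
t = (293/4 - (-29/4)*(-5)) / (-37/4) = -4
s = (-53 - (5)*(-4) - (5)*(-5)) / 4 = -2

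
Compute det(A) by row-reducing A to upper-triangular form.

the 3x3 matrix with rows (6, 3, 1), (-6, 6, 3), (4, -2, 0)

Forward elimination:
R2 <- R2 - (-1)*R1:  [ 0  9  4 ]
R3 <- R3 - (2/3)*R1:  [    0    -4  -2/3 ]
R3 <- R3 - (-4/9)*R2:  [    0     0  10/9 ]
Upper-triangular form:
[ 6  3     1 ]
[ 0  9     4 ]
[ 0  0  10/9 ]
det(A) = (-1)^0 * (6) * (9) * (10/9) = 60  (0 row swaps -> sign +1)

det(A) = 60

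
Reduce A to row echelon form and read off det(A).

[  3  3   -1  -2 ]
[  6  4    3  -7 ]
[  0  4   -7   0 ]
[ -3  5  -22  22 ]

det(A) = -36

Forward elimination:
R2 <- R2 - (2)*R1:  [  0  -2   5  -3 ]
R4 <- R4 - (-1)*R1:  [   0    8  -23   20 ]
R3 <- R3 - (-2)*R2:  [  0   0   3  -6 ]
R4 <- R4 - (-4)*R2:  [  0   0  -3   8 ]
R4 <- R4 - (-1)*R3:  [ 0  0  0  2 ]
Upper-triangular form:
[ 3   3  -1  -2 ]
[ 0  -2   5  -3 ]
[ 0   0   3  -6 ]
[ 0   0   0   2 ]
det(A) = (-1)^0 * (3) * (-2) * (3) * (2) = -36  (0 row swaps -> sign +1)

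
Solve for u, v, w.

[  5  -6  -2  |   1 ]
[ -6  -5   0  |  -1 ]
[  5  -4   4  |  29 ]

(1, -1, 5)

Forward elimination on [A|b]:
R2 <- R2 - (-6/5)*R1:  [     0  -61/5  -12/5    1/5 ]
R3 <- R3 - (1)*R1:  [  0   2   6  28 ]
R3 <- R3 - (-10/61)*R2:  [       0        0   342/61  1710/61 ]
Row echelon form:
[ 5     -6      -2  |        1 ]
[ 0  -61/5   -12/5  |      1/5 ]
[ 0      0  342/61  |  1710/61 ]
Back-substitution:
w = (1710/61) / (342/61) = 5
v = (1/5 - (-12/5)*(5)) / (-61/5) = -1
u = (1 - (-6)*(-1) - (-2)*(5)) / 5 = 1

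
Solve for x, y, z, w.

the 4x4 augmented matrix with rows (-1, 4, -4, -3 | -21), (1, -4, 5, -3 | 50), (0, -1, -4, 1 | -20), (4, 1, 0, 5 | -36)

Forward elimination on [A|b]:
R2 <- R2 - (-1)*R1:  [  0   0   1  -6  29 ]
R4 <- R4 - (-4)*R1:  [    0    17   -16    -7  -120 ]
R2 <-> R3   (pivot in column 2 was zero)
[ -1   4   -4  -3   -21 ]
[  0  -1   -4   1   -20 ]
[  0   0    1  -6    29 ]
[  0  17  -16  -7  -120 ]
R4 <- R4 - (-17)*R2:  [    0     0   -84    10  -460 ]
R4 <- R4 - (-84)*R3:  [    0     0     0  -494  1976 ]
Row echelon form:
[ -1   4  -4    -3  |   -21 ]
[  0  -1  -4     1  |   -20 ]
[  0   0   1    -6  |    29 ]
[  0   0   0  -494  |  1976 ]
Back-substitution:
w = (1976) / -494 = -4
z = (29 - (-6)*(-4)) / 1 = 5
y = (-20 - (-4)*(5) - (1)*(-4)) / -1 = -4
x = (-21 - (4)*(-4) - (-4)*(5) - (-3)*(-4)) / -1 = -3

(-3, -4, 5, -4)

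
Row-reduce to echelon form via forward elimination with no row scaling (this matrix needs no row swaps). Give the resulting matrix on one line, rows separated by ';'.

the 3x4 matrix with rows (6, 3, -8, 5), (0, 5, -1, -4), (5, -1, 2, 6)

REF = [6 3 -8 5; 0 5 -1 -4; 0 0 239/30 -29/30]

Forward elimination:
R3 <- R3 - (5/6)*R1:  [    0  -7/2  26/3  11/6 ]
R3 <- R3 - (-7/10)*R2:  [      0       0  239/30  -29/30 ]
Row echelon form:
[ 6  3      -8       5 ]
[ 0  5      -1      -4 ]
[ 0  0  239/30  -29/30 ]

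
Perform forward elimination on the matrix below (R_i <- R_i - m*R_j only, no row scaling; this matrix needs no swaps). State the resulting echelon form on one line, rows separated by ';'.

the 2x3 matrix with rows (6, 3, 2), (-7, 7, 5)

REF = [6 3 2; 0 21/2 22/3]

Forward elimination:
R2 <- R2 - (-7/6)*R1:  [    0  21/2  22/3 ]
Row echelon form:
[ 6     3     2 ]
[ 0  21/2  22/3 ]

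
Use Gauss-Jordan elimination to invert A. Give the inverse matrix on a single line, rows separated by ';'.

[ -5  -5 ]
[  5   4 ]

inverse = [4/5 1; -1 -1]

Gauss-Jordan on [A | I]:
R1 <- (1/-5)*R1:  [    1     1  |  -1/5     0 ]
R2 <- R2 - (5)*R1:  [  0  -1  |   1   1 ]
R2 <- (1/-1)*R2:  [  0   1  |  -1  -1 ]
R1 <- R1 - (1)*R2:  [   1    0  |  4/5    1 ]
Right block of [I | A^{-1}] is the inverse:
[ 4/5   1 ]
[  -1  -1 ]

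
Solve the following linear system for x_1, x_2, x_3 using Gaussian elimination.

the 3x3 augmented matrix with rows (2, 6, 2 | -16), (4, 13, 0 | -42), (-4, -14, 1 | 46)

Forward elimination on [A|b]:
R2 <- R2 - (2)*R1:  [   0    1   -4  -10 ]
R3 <- R3 - (-2)*R1:  [  0  -2   5  14 ]
R3 <- R3 - (-2)*R2:  [  0   0  -3  -6 ]
Row echelon form:
[ 2  6   2  |  -16 ]
[ 0  1  -4  |  -10 ]
[ 0  0  -3  |   -6 ]
Back-substitution:
x_3 = (-6) / -3 = 2
x_2 = (-10 - (-4)*(2)) / 1 = -2
x_1 = (-16 - (6)*(-2) - (2)*(2)) / 2 = -4

(-4, -2, 2)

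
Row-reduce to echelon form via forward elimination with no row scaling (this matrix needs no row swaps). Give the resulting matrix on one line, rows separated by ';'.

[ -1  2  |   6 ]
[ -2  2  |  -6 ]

Forward elimination:
R2 <- R2 - (2)*R1:  [   0   -2  -18 ]
Row echelon form:
[ -1   2  |    6 ]
[  0  -2  |  -18 ]

REF = [-1 2 6; 0 -2 -18]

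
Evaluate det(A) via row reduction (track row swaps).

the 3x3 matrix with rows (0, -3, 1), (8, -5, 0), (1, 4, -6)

Forward elimination:
R1 <-> R2   (pivot in column 1 was zero)
[ 8  -5   0 ]
[ 0  -3   1 ]
[ 1   4  -6 ]
R3 <- R3 - (1/8)*R1:  [    0  37/8    -6 ]
R3 <- R3 - (-37/24)*R2:  [       0        0  -107/24 ]
Upper-triangular form:
[ 8  -5        0 ]
[ 0  -3        1 ]
[ 0   0  -107/24 ]
det(A) = (-1)^1 * (8) * (-3) * (-107/24) = -107  (1 row swap -> sign -1)

det(A) = -107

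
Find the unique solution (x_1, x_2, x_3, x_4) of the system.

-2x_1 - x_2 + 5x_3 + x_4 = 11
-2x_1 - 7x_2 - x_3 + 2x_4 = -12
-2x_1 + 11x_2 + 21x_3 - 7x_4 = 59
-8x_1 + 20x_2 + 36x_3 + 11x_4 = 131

Forward elimination on [A|b]:
R2 <- R2 - (1)*R1:  [   0   -6   -6    1  -23 ]
R3 <- R3 - (1)*R1:  [  0  12  16  -8  48 ]
R4 <- R4 - (4)*R1:  [  0  24  16   7  87 ]
R3 <- R3 - (-2)*R2:  [  0   0   4  -6   2 ]
R4 <- R4 - (-4)*R2:  [  0   0  -8  11  -5 ]
R4 <- R4 - (-2)*R3:  [  0   0   0  -1  -1 ]
Row echelon form:
[ -2  -1   5   1  |   11 ]
[  0  -6  -6   1  |  -23 ]
[  0   0   4  -6  |    2 ]
[  0   0   0  -1  |   -1 ]
Back-substitution:
x_4 = (-1) / -1 = 1
x_3 = (2 - (-6)*(1)) / 4 = 2
x_2 = (-23 - (-6)*(2) - (1)*(1)) / -6 = 2
x_1 = (11 - (-1)*(2) - (5)*(2) - (1)*(1)) / -2 = -1

(-1, 2, 2, 1)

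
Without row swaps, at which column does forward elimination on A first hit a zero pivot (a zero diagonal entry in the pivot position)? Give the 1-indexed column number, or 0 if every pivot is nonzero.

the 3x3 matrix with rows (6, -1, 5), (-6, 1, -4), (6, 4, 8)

first zero-pivot column = 2

Naive forward elimination:
R2 <- R2 - (-1)*R1:  [ 0  0  1 ]
R3 <- R3 - (1)*R1:  [ 0  5  3 ]
Matrix at this point:
[ 6  -1  5 ]
[ 0   0  1 ]
[ 0   5  3 ]
Pivot entry (2,2) is zero but row 3 has 5 in column 2 -> naive elimination stops; a row interchange (e.g. R2 <-> R3) would be required here.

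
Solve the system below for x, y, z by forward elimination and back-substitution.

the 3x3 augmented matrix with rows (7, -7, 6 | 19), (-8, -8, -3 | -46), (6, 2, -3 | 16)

(3, 2, 2)

Forward elimination on [A|b]:
R2 <- R2 - (-8/7)*R1:  [      0     -16    27/7  -170/7 ]
R3 <- R3 - (6/7)*R1:  [     0      8  -57/7   -2/7 ]
R3 <- R3 - (-1/2)*R2:  [      0       0  -87/14   -87/7 ]
Row echelon form:
[ 7   -7       6  |      19 ]
[ 0  -16    27/7  |  -170/7 ]
[ 0    0  -87/14  |   -87/7 ]
Back-substitution:
z = (-87/7) / (-87/14) = 2
y = (-170/7 - (27/7)*(2)) / -16 = 2
x = (19 - (-7)*(2) - (6)*(2)) / 7 = 3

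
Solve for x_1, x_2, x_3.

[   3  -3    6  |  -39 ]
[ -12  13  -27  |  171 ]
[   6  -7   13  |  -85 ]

(-2, 3, -4)

Forward elimination on [A|b]:
R2 <- R2 - (-4)*R1:  [  0   1  -3  15 ]
R3 <- R3 - (2)*R1:  [  0  -1   1  -7 ]
R3 <- R3 - (-1)*R2:  [  0   0  -2   8 ]
Row echelon form:
[ 3  -3   6  |  -39 ]
[ 0   1  -3  |   15 ]
[ 0   0  -2  |    8 ]
Back-substitution:
x_3 = (8) / -2 = -4
x_2 = (15 - (-3)*(-4)) / 1 = 3
x_1 = (-39 - (-3)*(3) - (6)*(-4)) / 3 = -2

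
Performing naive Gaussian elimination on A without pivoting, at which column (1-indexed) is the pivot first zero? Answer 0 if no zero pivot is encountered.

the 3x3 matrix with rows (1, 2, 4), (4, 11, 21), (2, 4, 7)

first zero-pivot column = 0

Naive forward elimination:
R2 <- R2 - (4)*R1:  [ 0  3  5 ]
R3 <- R3 - (2)*R1:  [  0   0  -1 ]
All pivots nonzero; naive elimination completes without hitting a zero pivot.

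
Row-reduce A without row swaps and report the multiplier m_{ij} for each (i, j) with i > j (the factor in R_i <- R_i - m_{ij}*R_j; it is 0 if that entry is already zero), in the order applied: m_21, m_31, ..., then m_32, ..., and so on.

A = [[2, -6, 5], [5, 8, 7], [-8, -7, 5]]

Forward elimination:
R2 <- R2 - (5/2)*R1:  [     0     23  -11/2 ]
R3 <- R3 - (-4)*R1:  [   0  -31   25 ]
R3 <- R3 - (-31/23)*R2:  [      0       0  809/46 ]
Multipliers (in order of application): m_{21} = 5/2, m_{31} = -4, m_{32} = -31/23

multipliers: 5/2, -4, -31/23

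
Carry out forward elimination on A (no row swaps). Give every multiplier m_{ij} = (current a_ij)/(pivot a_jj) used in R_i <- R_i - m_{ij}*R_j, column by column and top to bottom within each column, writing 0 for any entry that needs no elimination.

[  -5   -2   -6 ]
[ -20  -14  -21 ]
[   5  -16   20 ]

multipliers: 4, -1, 3

Forward elimination:
R2 <- R2 - (4)*R1:  [  0  -6   3 ]
R3 <- R3 - (-1)*R1:  [   0  -18   14 ]
R3 <- R3 - (3)*R2:  [ 0  0  5 ]
Multipliers (in order of application): m_{21} = 4, m_{31} = -1, m_{32} = 3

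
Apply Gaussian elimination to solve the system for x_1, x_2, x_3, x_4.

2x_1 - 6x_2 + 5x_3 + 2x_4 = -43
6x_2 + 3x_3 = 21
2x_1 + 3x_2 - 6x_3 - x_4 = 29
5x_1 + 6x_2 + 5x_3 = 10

(-1, 5, -3, 2)

Forward elimination on [A|b]:
R3 <- R3 - (1)*R1:  [   0    9  -11   -3   72 ]
R4 <- R4 - (5/2)*R1:  [     0     21  -15/2     -5  235/2 ]
R3 <- R3 - (3/2)*R2:  [     0      0  -31/2     -3   81/2 ]
R4 <- R4 - (7/2)*R2:  [   0    0  -18   -5   44 ]
R4 <- R4 - (36/31)*R3:  [      0       0       0  -47/31  -94/31 ]
Row echelon form:
[ 2  -6      5       2  |     -43 ]
[ 0   6      3       0  |      21 ]
[ 0   0  -31/2      -3  |    81/2 ]
[ 0   0      0  -47/31  |  -94/31 ]
Back-substitution:
x_4 = (-94/31) / (-47/31) = 2
x_3 = (81/2 - (-3)*(2)) / (-31/2) = -3
x_2 = (21 - (3)*(-3)) / 6 = 5
x_1 = (-43 - (-6)*(5) - (5)*(-3) - (2)*(2)) / 2 = -1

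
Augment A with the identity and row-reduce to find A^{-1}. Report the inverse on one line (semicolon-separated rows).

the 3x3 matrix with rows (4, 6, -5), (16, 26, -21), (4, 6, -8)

Gauss-Jordan on [A | I]:
R1 <- (1/4)*R1:  [    1   3/2  -5/4  |   1/4     0     0 ]
R2 <- R2 - (16)*R1:  [  0   2  -1  |  -4   1   0 ]
R3 <- R3 - (4)*R1:  [  0   0  -3  |  -1   0   1 ]
R2 <- (1/2)*R2:  [    0     1  -1/2  |    -2   1/2     0 ]
R1 <- R1 - (3/2)*R2:  [    1     0  -1/2  |  13/4  -3/4     0 ]
R3 <- (1/-3)*R3:  [    0     0     1  |   1/3     0  -1/3 ]
R1 <- R1 - (-1/2)*R3:  [     1      0      0  |  41/12   -3/4   -1/6 ]
R2 <- R2 - (-1/2)*R3:  [     0      1      0  |  -11/6    1/2   -1/6 ]
Right block of [I | A^{-1}] is the inverse:
[ 41/12  -3/4  -1/6 ]
[ -11/6   1/2  -1/6 ]
[   1/3     0  -1/3 ]

inverse = [41/12 -3/4 -1/6; -11/6 1/2 -1/6; 1/3 0 -1/3]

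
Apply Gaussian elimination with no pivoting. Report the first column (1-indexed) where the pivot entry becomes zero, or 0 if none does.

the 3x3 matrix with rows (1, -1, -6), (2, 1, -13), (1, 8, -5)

first zero-pivot column = 0

Naive forward elimination:
R2 <- R2 - (2)*R1:  [  0   3  -1 ]
R3 <- R3 - (1)*R1:  [ 0  9  1 ]
R3 <- R3 - (3)*R2:  [ 0  0  4 ]
All pivots nonzero; naive elimination completes without hitting a zero pivot.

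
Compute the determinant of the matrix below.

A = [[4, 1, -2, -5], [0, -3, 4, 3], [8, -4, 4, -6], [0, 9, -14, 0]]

Forward elimination:
R3 <- R3 - (2)*R1:  [  0  -6   8   4 ]
R3 <- R3 - (2)*R2:  [  0   0   0  -2 ]
R4 <- R4 - (-3)*R2:  [  0   0  -2   9 ]
R3 <-> R4   (pivot in column 3 was zero)
[ 4   1  -2  -5 ]
[ 0  -3   4   3 ]
[ 0   0  -2   9 ]
[ 0   0   0  -2 ]
Upper-triangular form:
[ 4   1  -2  -5 ]
[ 0  -3   4   3 ]
[ 0   0  -2   9 ]
[ 0   0   0  -2 ]
det(A) = (-1)^1 * (4) * (-3) * (-2) * (-2) = 48  (1 row swap -> sign -1)

det(A) = 48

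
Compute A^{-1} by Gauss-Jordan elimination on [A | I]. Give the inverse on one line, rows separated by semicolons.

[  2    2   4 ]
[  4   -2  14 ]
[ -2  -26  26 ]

inverse = [-13/3 13/6 -1/2; 11/6 -5/6 1/6; 3/2 -2/3 1/6]

Gauss-Jordan on [A | I]:
R1 <- (1/2)*R1:  [   1    1    2  |  1/2    0    0 ]
R2 <- R2 - (4)*R1:  [  0  -6   6  |  -2   1   0 ]
R3 <- R3 - (-2)*R1:  [   0  -24   30  |    1    0    1 ]
R2 <- (1/-6)*R2:  [    0     1    -1  |   1/3  -1/6     0 ]
R1 <- R1 - (1)*R2:  [   1    0    3  |  1/6  1/6    0 ]
R3 <- R3 - (-24)*R2:  [  0   0   6  |   9  -4   1 ]
R3 <- (1/6)*R3:  [    0     0     1  |   3/2  -2/3   1/6 ]
R1 <- R1 - (3)*R3:  [     1      0      0  |  -13/3   13/6   -1/2 ]
R2 <- R2 - (-1)*R3:  [    0     1     0  |  11/6  -5/6   1/6 ]
Right block of [I | A^{-1}] is the inverse:
[ -13/3  13/6  -1/2 ]
[  11/6  -5/6   1/6 ]
[   3/2  -2/3   1/6 ]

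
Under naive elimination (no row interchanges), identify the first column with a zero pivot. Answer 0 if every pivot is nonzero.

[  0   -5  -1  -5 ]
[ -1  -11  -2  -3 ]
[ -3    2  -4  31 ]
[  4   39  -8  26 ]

first zero-pivot column = 1

Naive forward elimination:
Pivot entry (1,1) is zero but row 2 has -1 in column 1 -> naive elimination stops; a row interchange (e.g. R1 <-> R2) would be required here.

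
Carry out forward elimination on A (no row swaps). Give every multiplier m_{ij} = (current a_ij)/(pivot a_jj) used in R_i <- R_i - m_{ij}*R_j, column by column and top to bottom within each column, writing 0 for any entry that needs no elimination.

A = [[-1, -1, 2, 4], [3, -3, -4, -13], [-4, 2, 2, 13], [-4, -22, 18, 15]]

multipliers: -3, 4, 4, -1, 3, -1

Forward elimination:
R2 <- R2 - (-3)*R1:  [  0  -6   2  -1 ]
R3 <- R3 - (4)*R1:  [  0   6  -6  -3 ]
R4 <- R4 - (4)*R1:  [   0  -18   10   -1 ]
R3 <- R3 - (-1)*R2:  [  0   0  -4  -4 ]
R4 <- R4 - (3)*R2:  [ 0  0  4  2 ]
R4 <- R4 - (-1)*R3:  [  0   0   0  -2 ]
Multipliers (in order of application): m_{21} = -3, m_{31} = 4, m_{41} = 4, m_{32} = -1, m_{42} = 3, m_{43} = -1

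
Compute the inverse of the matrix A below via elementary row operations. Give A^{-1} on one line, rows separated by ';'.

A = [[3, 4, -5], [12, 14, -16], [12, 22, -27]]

inverse = [13/15 1/15 -1/5; -22/5 7/10 2/5; -16/5 3/5 1/5]

Gauss-Jordan on [A | I]:
R1 <- (1/3)*R1:  [    1   4/3  -5/3  |   1/3     0     0 ]
R2 <- R2 - (12)*R1:  [  0  -2   4  |  -4   1   0 ]
R3 <- R3 - (12)*R1:  [  0   6  -7  |  -4   0   1 ]
R2 <- (1/-2)*R2:  [    0     1    -2  |     2  -1/2     0 ]
R1 <- R1 - (4/3)*R2:  [    1     0     1  |  -7/3   2/3     0 ]
R3 <- R3 - (6)*R2:  [   0    0    5  |  -16    3    1 ]
R3 <- (1/5)*R3:  [     0      0      1  |  -16/5    3/5    1/5 ]
R1 <- R1 - (1)*R3:  [     1      0      0  |  13/15   1/15   -1/5 ]
R2 <- R2 - (-2)*R3:  [     0      1      0  |  -22/5   7/10    2/5 ]
Right block of [I | A^{-1}] is the inverse:
[ 13/15  1/15  -1/5 ]
[ -22/5  7/10   2/5 ]
[ -16/5   3/5   1/5 ]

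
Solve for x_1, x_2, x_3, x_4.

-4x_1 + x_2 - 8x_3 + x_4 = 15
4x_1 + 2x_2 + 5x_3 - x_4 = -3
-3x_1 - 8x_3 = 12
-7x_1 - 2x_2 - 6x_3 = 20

Forward elimination on [A|b]:
R2 <- R2 - (-1)*R1:  [  0   3  -3   0  12 ]
R3 <- R3 - (3/4)*R1:  [    0  -3/4    -2  -3/4   3/4 ]
R4 <- R4 - (7/4)*R1:  [     0  -15/4      8   -7/4  -25/4 ]
R3 <- R3 - (-1/4)*R2:  [     0      0  -11/4   -3/4   15/4 ]
R4 <- R4 - (-5/4)*R2:  [    0     0  17/4  -7/4  35/4 ]
R4 <- R4 - (-17/11)*R3:  [      0       0       0  -32/11  160/11 ]
Row echelon form:
[ -4  1     -8       1  |      15 ]
[  0  3     -3       0  |      12 ]
[  0  0  -11/4    -3/4  |    15/4 ]
[  0  0      0  -32/11  |  160/11 ]
Back-substitution:
x_4 = (160/11) / (-32/11) = -5
x_3 = (15/4 - (-3/4)*(-5)) / (-11/4) = 0
x_2 = (12 - (-3)*(0)) / 3 = 4
x_1 = (15 - (1)*(4) - (-8)*(0) - (1)*(-5)) / -4 = -4

(-4, 4, 0, -5)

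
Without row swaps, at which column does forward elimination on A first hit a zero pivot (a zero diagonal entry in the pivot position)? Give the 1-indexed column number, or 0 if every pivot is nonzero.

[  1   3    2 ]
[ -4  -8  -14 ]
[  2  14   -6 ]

Naive forward elimination:
R2 <- R2 - (-4)*R1:  [  0   4  -6 ]
R3 <- R3 - (2)*R1:  [   0    8  -10 ]
R3 <- R3 - (2)*R2:  [ 0  0  2 ]
All pivots nonzero; naive elimination completes without hitting a zero pivot.

first zero-pivot column = 0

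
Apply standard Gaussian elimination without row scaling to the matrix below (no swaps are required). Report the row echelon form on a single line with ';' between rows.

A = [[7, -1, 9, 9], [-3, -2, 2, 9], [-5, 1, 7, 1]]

REF = [7 -1 9 9; 0 -17/7 41/7 90/7; 0 0 240/17 152/17]

Forward elimination:
R2 <- R2 - (-3/7)*R1:  [     0  -17/7   41/7   90/7 ]
R3 <- R3 - (-5/7)*R1:  [    0   2/7  94/7  52/7 ]
R3 <- R3 - (-2/17)*R2:  [      0       0  240/17  152/17 ]
Row echelon form:
[ 7     -1       9       9 ]
[ 0  -17/7    41/7    90/7 ]
[ 0      0  240/17  152/17 ]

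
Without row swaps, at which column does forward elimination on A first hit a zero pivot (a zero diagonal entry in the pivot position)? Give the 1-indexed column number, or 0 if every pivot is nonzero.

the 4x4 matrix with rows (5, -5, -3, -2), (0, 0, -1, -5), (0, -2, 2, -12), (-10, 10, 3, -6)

first zero-pivot column = 2

Naive forward elimination:
R4 <- R4 - (-2)*R1:  [   0    0   -3  -10 ]
Matrix at this point:
[ 5  -5  -3   -2 ]
[ 0   0  -1   -5 ]
[ 0  -2   2  -12 ]
[ 0   0  -3  -10 ]
Pivot entry (2,2) is zero but row 3 has -2 in column 2 -> naive elimination stops; a row interchange (e.g. R2 <-> R3) would be required here.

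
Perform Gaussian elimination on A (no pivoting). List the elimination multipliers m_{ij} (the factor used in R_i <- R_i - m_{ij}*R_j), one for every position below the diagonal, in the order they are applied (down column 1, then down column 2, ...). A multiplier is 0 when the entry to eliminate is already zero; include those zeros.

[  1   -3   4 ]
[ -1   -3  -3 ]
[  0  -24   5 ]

multipliers: -1, 0, 4

Forward elimination:
R2 <- R2 - (-1)*R1:  [  0  -6   1 ]
R3: entry in column 1 is already 0 -> m_{31} = 0 (no row operation needed)
R3 <- R3 - (4)*R2:  [ 0  0  1 ]
Multipliers (in order of application): m_{21} = -1, m_{31} = 0, m_{32} = 4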